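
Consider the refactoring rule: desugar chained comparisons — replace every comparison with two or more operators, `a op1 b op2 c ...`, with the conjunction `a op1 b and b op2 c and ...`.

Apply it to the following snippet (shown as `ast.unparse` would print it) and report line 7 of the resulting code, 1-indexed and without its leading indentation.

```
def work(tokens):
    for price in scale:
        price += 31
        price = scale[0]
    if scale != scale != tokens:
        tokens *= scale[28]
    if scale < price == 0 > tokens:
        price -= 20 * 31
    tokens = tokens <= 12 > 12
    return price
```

if scale < price and price == 0 and (0 > tokens):

Transformed code:
def work(tokens):
    for price in scale:
        price += 31
        price = scale[0]
    if scale != scale and scale != tokens:
        tokens *= scale[28]
    if scale < price and price == 0 and (0 > tokens):
        price -= 20 * 31
    tokens = tokens <= 12 and 12 > 12
    return price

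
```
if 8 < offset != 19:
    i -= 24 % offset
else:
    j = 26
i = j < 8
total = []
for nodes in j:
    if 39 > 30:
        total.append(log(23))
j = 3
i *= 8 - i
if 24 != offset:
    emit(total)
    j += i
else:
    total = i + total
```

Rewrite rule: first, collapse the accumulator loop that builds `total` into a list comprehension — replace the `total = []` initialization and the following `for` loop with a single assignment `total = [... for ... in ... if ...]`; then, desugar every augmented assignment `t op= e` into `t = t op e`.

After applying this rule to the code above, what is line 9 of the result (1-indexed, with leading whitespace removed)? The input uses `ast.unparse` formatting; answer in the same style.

if 24 != offset:

Transformed code:
if 8 < offset != 19:
    i = i - 24 % offset
else:
    j = 26
i = j < 8
total = [log(23) for nodes in j if 39 > 30]
j = 3
i = i * (8 - i)
if 24 != offset:
    emit(total)
    j = j + i
else:
    total = i + total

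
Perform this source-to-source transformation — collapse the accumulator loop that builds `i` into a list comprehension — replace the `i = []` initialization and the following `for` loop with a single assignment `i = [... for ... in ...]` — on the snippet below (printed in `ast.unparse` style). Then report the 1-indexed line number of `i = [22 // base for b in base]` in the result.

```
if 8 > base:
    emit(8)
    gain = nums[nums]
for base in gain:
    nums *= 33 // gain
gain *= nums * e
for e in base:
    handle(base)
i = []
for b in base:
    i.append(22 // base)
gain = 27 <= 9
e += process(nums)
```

Transformed code:
if 8 > base:
    emit(8)
    gain = nums[nums]
for base in gain:
    nums *= 33 // gain
gain *= nums * e
for e in base:
    handle(base)
i = [22 // base for b in base]
gain = 27 <= 9
e += process(nums)

9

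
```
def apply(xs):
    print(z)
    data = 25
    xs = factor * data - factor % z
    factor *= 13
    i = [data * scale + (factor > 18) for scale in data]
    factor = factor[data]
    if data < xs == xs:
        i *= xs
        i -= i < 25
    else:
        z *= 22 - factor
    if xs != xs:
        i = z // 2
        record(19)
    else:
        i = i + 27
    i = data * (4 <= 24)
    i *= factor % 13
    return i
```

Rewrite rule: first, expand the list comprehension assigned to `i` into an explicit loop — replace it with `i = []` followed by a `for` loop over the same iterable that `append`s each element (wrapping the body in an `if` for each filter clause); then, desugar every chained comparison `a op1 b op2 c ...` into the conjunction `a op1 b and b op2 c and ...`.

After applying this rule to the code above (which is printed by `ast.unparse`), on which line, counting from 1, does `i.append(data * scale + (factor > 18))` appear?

8

Transformed code:
def apply(xs):
    print(z)
    data = 25
    xs = factor * data - factor % z
    factor *= 13
    i = []
    for scale in data:
        i.append(data * scale + (factor > 18))
    factor = factor[data]
    if data < xs and xs == xs:
        i *= xs
        i -= i < 25
    else:
        z *= 22 - factor
    if xs != xs:
        i = z // 2
        record(19)
    else:
        i = i + 27
    i = data * (4 <= 24)
    i *= factor % 13
    return i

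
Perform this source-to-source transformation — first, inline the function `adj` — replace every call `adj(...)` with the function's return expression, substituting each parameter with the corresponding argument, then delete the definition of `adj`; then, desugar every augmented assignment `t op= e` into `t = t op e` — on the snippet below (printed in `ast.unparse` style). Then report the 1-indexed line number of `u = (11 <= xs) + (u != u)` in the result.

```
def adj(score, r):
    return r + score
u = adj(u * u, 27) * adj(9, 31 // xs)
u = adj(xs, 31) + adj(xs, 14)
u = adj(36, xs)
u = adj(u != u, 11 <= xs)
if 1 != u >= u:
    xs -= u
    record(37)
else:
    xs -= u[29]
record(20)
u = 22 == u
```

Transformed code:
u = (27 + u * u) * (31 // xs + 9)
u = 31 + xs + (14 + xs)
u = xs + 36
u = (11 <= xs) + (u != u)
if 1 != u >= u:
    xs = xs - u
    record(37)
else:
    xs = xs - u[29]
record(20)
u = 22 == u

4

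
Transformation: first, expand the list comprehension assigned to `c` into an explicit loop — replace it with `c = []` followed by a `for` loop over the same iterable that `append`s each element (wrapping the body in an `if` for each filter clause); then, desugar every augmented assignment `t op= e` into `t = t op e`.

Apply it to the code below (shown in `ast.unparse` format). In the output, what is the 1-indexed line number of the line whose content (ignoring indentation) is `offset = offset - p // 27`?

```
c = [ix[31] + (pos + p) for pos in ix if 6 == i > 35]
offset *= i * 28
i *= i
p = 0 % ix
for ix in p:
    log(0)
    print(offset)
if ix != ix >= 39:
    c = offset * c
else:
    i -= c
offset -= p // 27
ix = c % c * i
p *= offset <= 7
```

15

Transformed code:
c = []
for pos in ix:
    if 6 == i > 35:
        c.append(ix[31] + (pos + p))
offset = offset * (i * 28)
i = i * i
p = 0 % ix
for ix in p:
    log(0)
    print(offset)
if ix != ix >= 39:
    c = offset * c
else:
    i = i - c
offset = offset - p // 27
ix = c % c * i
p = p * (offset <= 7)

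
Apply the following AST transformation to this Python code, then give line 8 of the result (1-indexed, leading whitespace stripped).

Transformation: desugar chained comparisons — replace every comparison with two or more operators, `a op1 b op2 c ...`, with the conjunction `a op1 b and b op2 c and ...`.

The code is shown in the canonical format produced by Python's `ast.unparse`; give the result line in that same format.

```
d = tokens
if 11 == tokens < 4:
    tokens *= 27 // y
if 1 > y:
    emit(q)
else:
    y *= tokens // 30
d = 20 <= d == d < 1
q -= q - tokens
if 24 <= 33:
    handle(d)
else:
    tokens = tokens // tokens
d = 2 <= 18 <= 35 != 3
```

d = 20 <= d and d == d and (d < 1)

Transformed code:
d = tokens
if 11 == tokens and tokens < 4:
    tokens *= 27 // y
if 1 > y:
    emit(q)
else:
    y *= tokens // 30
d = 20 <= d and d == d and (d < 1)
q -= q - tokens
if 24 <= 33:
    handle(d)
else:
    tokens = tokens // tokens
d = 2 <= 18 and 18 <= 35 and (35 != 3)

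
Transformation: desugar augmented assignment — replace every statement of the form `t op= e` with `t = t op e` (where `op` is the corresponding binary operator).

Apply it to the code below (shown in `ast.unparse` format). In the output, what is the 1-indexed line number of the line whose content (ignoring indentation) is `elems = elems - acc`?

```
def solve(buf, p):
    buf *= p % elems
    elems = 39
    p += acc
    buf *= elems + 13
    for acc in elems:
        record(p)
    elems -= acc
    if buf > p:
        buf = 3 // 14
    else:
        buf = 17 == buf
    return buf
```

Transformed code:
def solve(buf, p):
    buf = buf * (p % elems)
    elems = 39
    p = p + acc
    buf = buf * (elems + 13)
    for acc in elems:
        record(p)
    elems = elems - acc
    if buf > p:
        buf = 3 // 14
    else:
        buf = 17 == buf
    return buf

8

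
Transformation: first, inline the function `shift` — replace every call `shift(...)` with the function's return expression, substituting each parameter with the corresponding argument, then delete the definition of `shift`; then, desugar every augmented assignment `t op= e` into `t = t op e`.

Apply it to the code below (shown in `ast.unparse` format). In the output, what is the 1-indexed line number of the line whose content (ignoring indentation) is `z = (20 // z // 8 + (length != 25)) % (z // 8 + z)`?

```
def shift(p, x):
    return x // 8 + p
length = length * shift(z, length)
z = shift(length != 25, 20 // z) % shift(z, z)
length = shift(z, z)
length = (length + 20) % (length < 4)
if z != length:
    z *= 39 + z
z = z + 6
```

2

Transformed code:
length = length * (length // 8 + z)
z = (20 // z // 8 + (length != 25)) % (z // 8 + z)
length = z // 8 + z
length = (length + 20) % (length < 4)
if z != length:
    z = z * (39 + z)
z = z + 6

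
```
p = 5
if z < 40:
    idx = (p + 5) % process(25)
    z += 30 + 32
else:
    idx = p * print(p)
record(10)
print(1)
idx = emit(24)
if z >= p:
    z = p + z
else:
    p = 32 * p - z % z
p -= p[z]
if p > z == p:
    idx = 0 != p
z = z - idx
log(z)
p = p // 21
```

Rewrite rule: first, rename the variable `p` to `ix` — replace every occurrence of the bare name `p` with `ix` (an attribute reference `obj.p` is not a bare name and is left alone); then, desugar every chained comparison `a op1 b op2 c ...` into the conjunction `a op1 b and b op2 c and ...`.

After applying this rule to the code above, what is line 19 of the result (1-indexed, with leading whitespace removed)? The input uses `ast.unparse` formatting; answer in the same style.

ix = ix // 21

Transformed code:
ix = 5
if z < 40:
    idx = (ix + 5) % process(25)
    z += 30 + 32
else:
    idx = ix * print(ix)
record(10)
print(1)
idx = emit(24)
if z >= ix:
    z = ix + z
else:
    ix = 32 * ix - z % z
ix -= ix[z]
if ix > z and z == ix:
    idx = 0 != ix
z = z - idx
log(z)
ix = ix // 21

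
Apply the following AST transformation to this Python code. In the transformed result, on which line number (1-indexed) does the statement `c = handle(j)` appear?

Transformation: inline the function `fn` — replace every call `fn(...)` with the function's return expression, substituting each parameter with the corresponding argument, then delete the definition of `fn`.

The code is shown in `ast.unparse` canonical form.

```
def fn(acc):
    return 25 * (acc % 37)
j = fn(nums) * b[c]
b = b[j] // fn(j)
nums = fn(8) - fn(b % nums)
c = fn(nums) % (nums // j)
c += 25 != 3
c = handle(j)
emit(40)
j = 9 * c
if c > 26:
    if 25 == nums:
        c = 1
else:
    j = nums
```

Transformed code:
j = 25 * (nums % 37) * b[c]
b = b[j] // (25 * (j % 37))
nums = 25 * (8 % 37) - 25 * (b % nums % 37)
c = 25 * (nums % 37) % (nums // j)
c += 25 != 3
c = handle(j)
emit(40)
j = 9 * c
if c > 26:
    if 25 == nums:
        c = 1
else:
    j = nums

6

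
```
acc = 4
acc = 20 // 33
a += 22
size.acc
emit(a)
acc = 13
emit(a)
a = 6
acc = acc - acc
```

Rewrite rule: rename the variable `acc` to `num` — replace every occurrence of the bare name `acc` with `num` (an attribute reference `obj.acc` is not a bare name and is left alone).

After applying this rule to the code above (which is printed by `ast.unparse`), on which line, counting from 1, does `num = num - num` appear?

9

Transformed code:
num = 4
num = 20 // 33
a += 22
size.acc
emit(a)
num = 13
emit(a)
a = 6
num = num - num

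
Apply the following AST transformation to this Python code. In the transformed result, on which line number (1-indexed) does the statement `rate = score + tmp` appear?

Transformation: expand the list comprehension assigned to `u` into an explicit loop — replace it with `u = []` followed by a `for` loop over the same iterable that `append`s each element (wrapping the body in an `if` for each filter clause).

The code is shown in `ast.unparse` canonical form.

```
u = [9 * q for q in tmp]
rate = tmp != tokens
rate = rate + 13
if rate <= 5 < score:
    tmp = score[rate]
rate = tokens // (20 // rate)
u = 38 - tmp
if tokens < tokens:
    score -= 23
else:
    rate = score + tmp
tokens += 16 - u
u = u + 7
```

13

Transformed code:
u = []
for q in tmp:
    u.append(9 * q)
rate = tmp != tokens
rate = rate + 13
if rate <= 5 < score:
    tmp = score[rate]
rate = tokens // (20 // rate)
u = 38 - tmp
if tokens < tokens:
    score -= 23
else:
    rate = score + tmp
tokens += 16 - u
u = u + 7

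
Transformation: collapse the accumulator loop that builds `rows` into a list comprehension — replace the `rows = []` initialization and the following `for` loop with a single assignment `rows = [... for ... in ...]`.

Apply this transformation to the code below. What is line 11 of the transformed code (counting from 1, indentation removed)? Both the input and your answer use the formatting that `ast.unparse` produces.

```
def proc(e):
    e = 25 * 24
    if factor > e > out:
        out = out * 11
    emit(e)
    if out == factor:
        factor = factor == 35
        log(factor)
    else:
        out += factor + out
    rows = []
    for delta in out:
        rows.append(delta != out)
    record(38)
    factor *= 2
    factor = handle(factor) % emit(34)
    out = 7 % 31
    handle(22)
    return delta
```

Transformed code:
def proc(e):
    e = 25 * 24
    if factor > e > out:
        out = out * 11
    emit(e)
    if out == factor:
        factor = factor == 35
        log(factor)
    else:
        out += factor + out
    rows = [delta != out for delta in out]
    record(38)
    factor *= 2
    factor = handle(factor) % emit(34)
    out = 7 % 31
    handle(22)
    return delta

rows = [delta != out for delta in out]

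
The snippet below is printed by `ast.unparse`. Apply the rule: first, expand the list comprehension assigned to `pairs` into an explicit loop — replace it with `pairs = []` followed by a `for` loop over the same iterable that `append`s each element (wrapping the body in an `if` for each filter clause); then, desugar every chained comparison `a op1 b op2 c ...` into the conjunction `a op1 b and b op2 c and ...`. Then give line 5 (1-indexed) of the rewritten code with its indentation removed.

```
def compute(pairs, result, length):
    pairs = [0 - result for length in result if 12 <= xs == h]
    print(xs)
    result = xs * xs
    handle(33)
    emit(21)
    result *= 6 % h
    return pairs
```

Transformed code:
def compute(pairs, result, length):
    pairs = []
    for length in result:
        if 12 <= xs and xs == h:
            pairs.append(0 - result)
    print(xs)
    result = xs * xs
    handle(33)
    emit(21)
    result *= 6 % h
    return pairs

pairs.append(0 - result)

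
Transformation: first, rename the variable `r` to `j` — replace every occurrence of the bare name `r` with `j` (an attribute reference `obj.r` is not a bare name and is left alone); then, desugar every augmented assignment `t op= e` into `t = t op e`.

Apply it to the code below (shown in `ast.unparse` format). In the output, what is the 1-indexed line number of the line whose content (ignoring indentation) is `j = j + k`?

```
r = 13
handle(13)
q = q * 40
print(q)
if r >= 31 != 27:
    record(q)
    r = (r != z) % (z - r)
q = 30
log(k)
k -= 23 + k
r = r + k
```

Transformed code:
j = 13
handle(13)
q = q * 40
print(q)
if j >= 31 != 27:
    record(q)
    j = (j != z) % (z - j)
q = 30
log(k)
k = k - (23 + k)
j = j + k

11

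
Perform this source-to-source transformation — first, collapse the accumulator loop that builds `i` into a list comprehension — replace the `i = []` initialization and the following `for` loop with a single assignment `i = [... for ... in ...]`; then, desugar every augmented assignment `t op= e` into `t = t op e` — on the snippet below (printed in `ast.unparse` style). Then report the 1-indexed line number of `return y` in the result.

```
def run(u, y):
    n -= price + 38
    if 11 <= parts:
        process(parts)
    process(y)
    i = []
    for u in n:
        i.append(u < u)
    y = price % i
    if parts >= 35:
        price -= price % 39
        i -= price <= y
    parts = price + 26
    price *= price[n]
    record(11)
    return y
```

14

Transformed code:
def run(u, y):
    n = n - (price + 38)
    if 11 <= parts:
        process(parts)
    process(y)
    i = [u < u for u in n]
    y = price % i
    if parts >= 35:
        price = price - price % 39
        i = i - (price <= y)
    parts = price + 26
    price = price * price[n]
    record(11)
    return y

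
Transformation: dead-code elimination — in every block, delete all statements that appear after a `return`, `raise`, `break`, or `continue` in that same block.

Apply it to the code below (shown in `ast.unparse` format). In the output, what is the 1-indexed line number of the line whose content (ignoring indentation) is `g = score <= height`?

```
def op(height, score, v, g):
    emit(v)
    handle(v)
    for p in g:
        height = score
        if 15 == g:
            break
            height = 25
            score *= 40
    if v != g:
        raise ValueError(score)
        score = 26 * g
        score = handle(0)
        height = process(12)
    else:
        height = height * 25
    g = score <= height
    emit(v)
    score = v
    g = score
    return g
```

12

Transformed code:
def op(height, score, v, g):
    emit(v)
    handle(v)
    for p in g:
        height = score
        if 15 == g:
            break
    if v != g:
        raise ValueError(score)
    else:
        height = height * 25
    g = score <= height
    emit(v)
    score = v
    g = score
    return g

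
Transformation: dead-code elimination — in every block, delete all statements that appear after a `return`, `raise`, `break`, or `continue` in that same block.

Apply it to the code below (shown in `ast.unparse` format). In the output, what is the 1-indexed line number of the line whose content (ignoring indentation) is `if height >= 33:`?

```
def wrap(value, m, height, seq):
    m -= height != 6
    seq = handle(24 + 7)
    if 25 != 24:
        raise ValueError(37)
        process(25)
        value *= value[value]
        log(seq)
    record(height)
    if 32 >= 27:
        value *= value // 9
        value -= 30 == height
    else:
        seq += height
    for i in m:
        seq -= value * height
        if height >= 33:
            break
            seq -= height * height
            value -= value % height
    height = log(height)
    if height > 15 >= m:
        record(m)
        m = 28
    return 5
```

14

Transformed code:
def wrap(value, m, height, seq):
    m -= height != 6
    seq = handle(24 + 7)
    if 25 != 24:
        raise ValueError(37)
    record(height)
    if 32 >= 27:
        value *= value // 9
        value -= 30 == height
    else:
        seq += height
    for i in m:
        seq -= value * height
        if height >= 33:
            break
    height = log(height)
    if height > 15 >= m:
        record(m)
        m = 28
    return 5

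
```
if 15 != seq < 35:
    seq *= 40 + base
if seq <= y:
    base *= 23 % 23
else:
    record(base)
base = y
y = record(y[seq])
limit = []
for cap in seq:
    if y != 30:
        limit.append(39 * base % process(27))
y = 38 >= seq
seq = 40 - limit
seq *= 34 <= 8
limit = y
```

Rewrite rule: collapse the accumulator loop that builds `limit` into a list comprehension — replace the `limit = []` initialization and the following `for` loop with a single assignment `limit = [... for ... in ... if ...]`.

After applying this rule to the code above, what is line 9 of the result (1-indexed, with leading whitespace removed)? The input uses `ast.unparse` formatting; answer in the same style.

Transformed code:
if 15 != seq < 35:
    seq *= 40 + base
if seq <= y:
    base *= 23 % 23
else:
    record(base)
base = y
y = record(y[seq])
limit = [39 * base % process(27) for cap in seq if y != 30]
y = 38 >= seq
seq = 40 - limit
seq *= 34 <= 8
limit = y

limit = [39 * base % process(27) for cap in seq if y != 30]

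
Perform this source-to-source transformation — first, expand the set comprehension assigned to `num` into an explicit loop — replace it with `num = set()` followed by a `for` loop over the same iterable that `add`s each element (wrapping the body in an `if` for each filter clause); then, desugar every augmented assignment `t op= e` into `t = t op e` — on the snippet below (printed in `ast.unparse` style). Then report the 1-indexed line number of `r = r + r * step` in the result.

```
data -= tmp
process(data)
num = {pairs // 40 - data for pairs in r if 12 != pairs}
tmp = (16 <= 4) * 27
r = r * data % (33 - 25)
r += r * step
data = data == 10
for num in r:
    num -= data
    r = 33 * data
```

9

Transformed code:
data = data - tmp
process(data)
num = set()
for pairs in r:
    if 12 != pairs:
        num.add(pairs // 40 - data)
tmp = (16 <= 4) * 27
r = r * data % (33 - 25)
r = r + r * step
data = data == 10
for num in r:
    num = num - data
    r = 33 * data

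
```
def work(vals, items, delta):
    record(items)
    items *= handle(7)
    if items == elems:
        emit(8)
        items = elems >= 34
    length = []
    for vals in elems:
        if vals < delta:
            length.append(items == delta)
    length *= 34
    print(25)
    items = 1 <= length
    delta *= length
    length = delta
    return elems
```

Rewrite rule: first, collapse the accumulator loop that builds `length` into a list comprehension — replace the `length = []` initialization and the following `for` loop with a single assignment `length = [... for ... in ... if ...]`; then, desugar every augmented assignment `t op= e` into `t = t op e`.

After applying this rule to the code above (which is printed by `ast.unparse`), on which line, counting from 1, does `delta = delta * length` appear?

11

Transformed code:
def work(vals, items, delta):
    record(items)
    items = items * handle(7)
    if items == elems:
        emit(8)
        items = elems >= 34
    length = [items == delta for vals in elems if vals < delta]
    length = length * 34
    print(25)
    items = 1 <= length
    delta = delta * length
    length = delta
    return elems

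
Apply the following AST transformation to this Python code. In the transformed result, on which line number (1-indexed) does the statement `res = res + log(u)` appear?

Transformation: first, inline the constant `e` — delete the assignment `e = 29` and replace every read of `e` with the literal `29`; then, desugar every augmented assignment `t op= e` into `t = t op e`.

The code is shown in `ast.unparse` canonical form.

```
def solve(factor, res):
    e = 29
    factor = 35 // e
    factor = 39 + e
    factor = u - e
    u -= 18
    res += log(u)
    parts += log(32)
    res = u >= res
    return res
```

6

Transformed code:
def solve(factor, res):
    factor = 35 // 29
    factor = 39 + 29
    factor = u - 29
    u = u - 18
    res = res + log(u)
    parts = parts + log(32)
    res = u >= res
    return res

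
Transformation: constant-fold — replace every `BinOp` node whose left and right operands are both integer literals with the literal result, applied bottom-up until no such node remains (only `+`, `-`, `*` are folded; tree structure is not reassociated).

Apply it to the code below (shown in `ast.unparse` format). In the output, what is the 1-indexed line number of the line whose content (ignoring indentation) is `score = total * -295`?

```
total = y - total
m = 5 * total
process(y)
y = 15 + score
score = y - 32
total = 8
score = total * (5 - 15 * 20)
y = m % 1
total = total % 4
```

Transformed code:
total = y - total
m = 5 * total
process(y)
y = 15 + score
score = y - 32
total = 8
score = total * -295
y = m % 1
total = total % 4

7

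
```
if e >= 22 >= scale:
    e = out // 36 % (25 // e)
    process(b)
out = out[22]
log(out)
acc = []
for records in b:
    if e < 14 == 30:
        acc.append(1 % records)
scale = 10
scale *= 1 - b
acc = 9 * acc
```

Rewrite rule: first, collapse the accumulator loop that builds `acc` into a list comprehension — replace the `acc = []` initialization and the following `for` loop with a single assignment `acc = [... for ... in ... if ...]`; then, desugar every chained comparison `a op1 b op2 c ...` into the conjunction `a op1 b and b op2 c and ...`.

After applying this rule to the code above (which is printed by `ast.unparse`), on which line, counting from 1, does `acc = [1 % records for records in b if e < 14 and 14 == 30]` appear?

6

Transformed code:
if e >= 22 and 22 >= scale:
    e = out // 36 % (25 // e)
    process(b)
out = out[22]
log(out)
acc = [1 % records for records in b if e < 14 and 14 == 30]
scale = 10
scale *= 1 - b
acc = 9 * acc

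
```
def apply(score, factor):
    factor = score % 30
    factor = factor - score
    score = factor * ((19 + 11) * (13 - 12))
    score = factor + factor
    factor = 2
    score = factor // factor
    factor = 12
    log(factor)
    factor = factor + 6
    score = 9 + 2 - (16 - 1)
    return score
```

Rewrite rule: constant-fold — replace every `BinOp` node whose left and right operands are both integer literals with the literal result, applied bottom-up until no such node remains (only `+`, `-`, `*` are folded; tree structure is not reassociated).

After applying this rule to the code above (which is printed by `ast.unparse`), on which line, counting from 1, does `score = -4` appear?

11

Transformed code:
def apply(score, factor):
    factor = score % 30
    factor = factor - score
    score = factor * 30
    score = factor + factor
    factor = 2
    score = factor // factor
    factor = 12
    log(factor)
    factor = factor + 6
    score = -4
    return score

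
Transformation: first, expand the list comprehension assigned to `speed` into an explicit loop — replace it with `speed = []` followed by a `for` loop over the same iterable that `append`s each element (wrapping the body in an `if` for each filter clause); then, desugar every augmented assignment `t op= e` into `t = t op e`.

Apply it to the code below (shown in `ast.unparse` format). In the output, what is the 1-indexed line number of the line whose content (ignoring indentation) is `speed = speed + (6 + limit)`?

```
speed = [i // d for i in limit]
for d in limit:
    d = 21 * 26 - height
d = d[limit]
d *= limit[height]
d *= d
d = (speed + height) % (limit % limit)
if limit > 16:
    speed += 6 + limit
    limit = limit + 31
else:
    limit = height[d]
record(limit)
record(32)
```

11

Transformed code:
speed = []
for i in limit:
    speed.append(i // d)
for d in limit:
    d = 21 * 26 - height
d = d[limit]
d = d * limit[height]
d = d * d
d = (speed + height) % (limit % limit)
if limit > 16:
    speed = speed + (6 + limit)
    limit = limit + 31
else:
    limit = height[d]
record(limit)
record(32)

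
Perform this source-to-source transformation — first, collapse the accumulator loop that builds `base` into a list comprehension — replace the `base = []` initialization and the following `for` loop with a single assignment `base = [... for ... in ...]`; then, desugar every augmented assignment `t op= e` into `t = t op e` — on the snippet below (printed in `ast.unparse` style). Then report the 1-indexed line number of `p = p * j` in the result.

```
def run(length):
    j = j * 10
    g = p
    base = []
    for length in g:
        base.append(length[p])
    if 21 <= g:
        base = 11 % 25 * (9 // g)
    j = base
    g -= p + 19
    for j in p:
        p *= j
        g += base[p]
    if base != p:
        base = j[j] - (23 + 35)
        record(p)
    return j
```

Transformed code:
def run(length):
    j = j * 10
    g = p
    base = [length[p] for length in g]
    if 21 <= g:
        base = 11 % 25 * (9 // g)
    j = base
    g = g - (p + 19)
    for j in p:
        p = p * j
        g = g + base[p]
    if base != p:
        base = j[j] - (23 + 35)
        record(p)
    return j

10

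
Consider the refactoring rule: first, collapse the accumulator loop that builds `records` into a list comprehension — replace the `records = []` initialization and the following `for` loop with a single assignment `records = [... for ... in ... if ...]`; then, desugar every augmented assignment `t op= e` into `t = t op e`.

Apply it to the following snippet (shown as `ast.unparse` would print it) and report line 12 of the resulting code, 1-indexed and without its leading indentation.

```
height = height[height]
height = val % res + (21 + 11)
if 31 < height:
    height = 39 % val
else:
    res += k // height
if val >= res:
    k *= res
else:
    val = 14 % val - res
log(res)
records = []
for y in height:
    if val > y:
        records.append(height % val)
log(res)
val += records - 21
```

records = [height % val for y in height if val > y]

Transformed code:
height = height[height]
height = val % res + (21 + 11)
if 31 < height:
    height = 39 % val
else:
    res = res + k // height
if val >= res:
    k = k * res
else:
    val = 14 % val - res
log(res)
records = [height % val for y in height if val > y]
log(res)
val = val + (records - 21)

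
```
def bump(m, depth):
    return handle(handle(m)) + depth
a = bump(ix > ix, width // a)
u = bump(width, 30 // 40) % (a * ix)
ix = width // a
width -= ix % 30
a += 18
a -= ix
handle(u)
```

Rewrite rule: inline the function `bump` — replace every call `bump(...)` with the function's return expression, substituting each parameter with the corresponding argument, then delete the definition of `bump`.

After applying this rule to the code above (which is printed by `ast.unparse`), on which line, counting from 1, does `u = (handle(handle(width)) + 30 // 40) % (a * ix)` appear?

Transformed code:
a = handle(handle(ix > ix)) + width // a
u = (handle(handle(width)) + 30 // 40) % (a * ix)
ix = width // a
width -= ix % 30
a += 18
a -= ix
handle(u)

2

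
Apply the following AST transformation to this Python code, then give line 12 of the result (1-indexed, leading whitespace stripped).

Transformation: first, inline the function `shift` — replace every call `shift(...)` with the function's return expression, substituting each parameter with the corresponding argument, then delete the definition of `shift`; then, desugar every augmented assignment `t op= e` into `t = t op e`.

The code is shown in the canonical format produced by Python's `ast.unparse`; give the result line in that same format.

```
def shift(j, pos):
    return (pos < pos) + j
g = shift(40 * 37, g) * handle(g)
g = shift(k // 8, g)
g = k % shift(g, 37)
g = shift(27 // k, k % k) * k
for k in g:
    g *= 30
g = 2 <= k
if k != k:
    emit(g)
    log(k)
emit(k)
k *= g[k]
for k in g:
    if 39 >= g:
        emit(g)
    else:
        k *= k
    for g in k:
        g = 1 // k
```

Transformed code:
g = ((g < g) + 40 * 37) * handle(g)
g = (g < g) + k // 8
g = k % ((37 < 37) + g)
g = ((k % k < k % k) + 27 // k) * k
for k in g:
    g = g * 30
g = 2 <= k
if k != k:
    emit(g)
    log(k)
emit(k)
k = k * g[k]
for k in g:
    if 39 >= g:
        emit(g)
    else:
        k = k * k
    for g in k:
        g = 1 // k

k = k * g[k]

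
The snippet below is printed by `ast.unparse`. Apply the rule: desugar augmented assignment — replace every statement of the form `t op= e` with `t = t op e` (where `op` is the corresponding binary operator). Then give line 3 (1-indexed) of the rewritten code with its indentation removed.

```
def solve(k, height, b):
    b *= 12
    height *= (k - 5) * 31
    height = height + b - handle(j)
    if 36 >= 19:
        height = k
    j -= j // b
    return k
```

Transformed code:
def solve(k, height, b):
    b = b * 12
    height = height * ((k - 5) * 31)
    height = height + b - handle(j)
    if 36 >= 19:
        height = k
    j = j - j // b
    return k

height = height * ((k - 5) * 31)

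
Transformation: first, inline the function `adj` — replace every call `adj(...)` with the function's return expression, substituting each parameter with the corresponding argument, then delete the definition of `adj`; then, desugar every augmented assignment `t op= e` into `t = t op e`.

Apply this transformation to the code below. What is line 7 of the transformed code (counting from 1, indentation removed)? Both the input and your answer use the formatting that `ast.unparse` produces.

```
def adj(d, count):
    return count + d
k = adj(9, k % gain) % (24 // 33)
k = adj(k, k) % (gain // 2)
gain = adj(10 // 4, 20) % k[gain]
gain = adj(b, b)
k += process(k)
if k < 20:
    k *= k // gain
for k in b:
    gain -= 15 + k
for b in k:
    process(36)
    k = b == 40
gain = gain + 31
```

k = k * (k // gain)

Transformed code:
k = (k % gain + 9) % (24 // 33)
k = (k + k) % (gain // 2)
gain = (20 + 10 // 4) % k[gain]
gain = b + b
k = k + process(k)
if k < 20:
    k = k * (k // gain)
for k in b:
    gain = gain - (15 + k)
for b in k:
    process(36)
    k = b == 40
gain = gain + 31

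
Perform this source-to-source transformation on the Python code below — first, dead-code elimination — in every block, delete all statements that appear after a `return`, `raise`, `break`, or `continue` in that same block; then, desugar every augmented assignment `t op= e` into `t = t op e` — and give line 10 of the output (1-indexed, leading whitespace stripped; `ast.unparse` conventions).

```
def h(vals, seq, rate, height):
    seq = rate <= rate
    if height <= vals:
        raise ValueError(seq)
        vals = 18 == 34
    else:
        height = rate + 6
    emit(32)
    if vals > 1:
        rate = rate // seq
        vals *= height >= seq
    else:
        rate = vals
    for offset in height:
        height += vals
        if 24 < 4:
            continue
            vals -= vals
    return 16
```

vals = vals * (height >= seq)

Transformed code:
def h(vals, seq, rate, height):
    seq = rate <= rate
    if height <= vals:
        raise ValueError(seq)
    else:
        height = rate + 6
    emit(32)
    if vals > 1:
        rate = rate // seq
        vals = vals * (height >= seq)
    else:
        rate = vals
    for offset in height:
        height = height + vals
        if 24 < 4:
            continue
    return 16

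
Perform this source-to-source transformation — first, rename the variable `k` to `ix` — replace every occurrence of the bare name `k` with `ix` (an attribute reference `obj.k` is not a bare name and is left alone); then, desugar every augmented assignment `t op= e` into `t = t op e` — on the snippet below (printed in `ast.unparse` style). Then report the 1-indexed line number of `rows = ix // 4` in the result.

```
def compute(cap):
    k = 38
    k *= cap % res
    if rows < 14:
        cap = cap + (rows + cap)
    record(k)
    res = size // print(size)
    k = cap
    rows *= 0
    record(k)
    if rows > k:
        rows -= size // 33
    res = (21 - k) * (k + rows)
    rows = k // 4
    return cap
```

14

Transformed code:
def compute(cap):
    ix = 38
    ix = ix * (cap % res)
    if rows < 14:
        cap = cap + (rows + cap)
    record(ix)
    res = size // print(size)
    ix = cap
    rows = rows * 0
    record(ix)
    if rows > ix:
        rows = rows - size // 33
    res = (21 - ix) * (ix + rows)
    rows = ix // 4
    return cap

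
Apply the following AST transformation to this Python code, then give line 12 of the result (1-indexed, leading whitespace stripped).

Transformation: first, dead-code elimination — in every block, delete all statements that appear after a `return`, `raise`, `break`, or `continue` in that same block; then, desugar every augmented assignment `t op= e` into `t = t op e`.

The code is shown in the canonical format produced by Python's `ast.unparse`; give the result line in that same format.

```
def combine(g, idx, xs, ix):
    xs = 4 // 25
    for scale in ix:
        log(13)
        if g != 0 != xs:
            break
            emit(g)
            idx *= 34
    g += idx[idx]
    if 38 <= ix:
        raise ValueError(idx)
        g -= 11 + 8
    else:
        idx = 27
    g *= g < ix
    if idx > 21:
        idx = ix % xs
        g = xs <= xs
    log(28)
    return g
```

Transformed code:
def combine(g, idx, xs, ix):
    xs = 4 // 25
    for scale in ix:
        log(13)
        if g != 0 != xs:
            break
    g = g + idx[idx]
    if 38 <= ix:
        raise ValueError(idx)
    else:
        idx = 27
    g = g * (g < ix)
    if idx > 21:
        idx = ix % xs
        g = xs <= xs
    log(28)
    return g

g = g * (g < ix)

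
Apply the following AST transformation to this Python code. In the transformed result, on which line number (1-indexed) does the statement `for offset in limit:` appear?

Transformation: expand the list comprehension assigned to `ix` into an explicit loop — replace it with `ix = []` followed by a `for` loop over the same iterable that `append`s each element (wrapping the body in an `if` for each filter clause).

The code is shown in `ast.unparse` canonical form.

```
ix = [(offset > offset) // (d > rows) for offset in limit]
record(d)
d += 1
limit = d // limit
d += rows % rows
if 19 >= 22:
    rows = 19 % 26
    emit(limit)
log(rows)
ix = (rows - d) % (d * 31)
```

2

Transformed code:
ix = []
for offset in limit:
    ix.append((offset > offset) // (d > rows))
record(d)
d += 1
limit = d // limit
d += rows % rows
if 19 >= 22:
    rows = 19 % 26
    emit(limit)
log(rows)
ix = (rows - d) % (d * 31)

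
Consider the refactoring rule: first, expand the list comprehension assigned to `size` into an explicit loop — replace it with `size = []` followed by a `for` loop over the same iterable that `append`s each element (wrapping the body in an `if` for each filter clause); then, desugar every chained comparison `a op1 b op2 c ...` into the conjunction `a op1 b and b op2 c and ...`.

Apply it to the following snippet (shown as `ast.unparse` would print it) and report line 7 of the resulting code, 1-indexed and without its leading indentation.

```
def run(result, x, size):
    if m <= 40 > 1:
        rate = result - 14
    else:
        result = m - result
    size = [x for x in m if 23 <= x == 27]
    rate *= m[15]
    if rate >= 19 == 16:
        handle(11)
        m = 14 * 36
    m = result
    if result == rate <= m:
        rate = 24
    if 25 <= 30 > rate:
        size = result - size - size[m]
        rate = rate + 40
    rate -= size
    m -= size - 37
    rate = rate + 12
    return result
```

Transformed code:
def run(result, x, size):
    if m <= 40 and 40 > 1:
        rate = result - 14
    else:
        result = m - result
    size = []
    for x in m:
        if 23 <= x and x == 27:
            size.append(x)
    rate *= m[15]
    if rate >= 19 and 19 == 16:
        handle(11)
        m = 14 * 36
    m = result
    if result == rate and rate <= m:
        rate = 24
    if 25 <= 30 and 30 > rate:
        size = result - size - size[m]
        rate = rate + 40
    rate -= size
    m -= size - 37
    rate = rate + 12
    return result

for x in m:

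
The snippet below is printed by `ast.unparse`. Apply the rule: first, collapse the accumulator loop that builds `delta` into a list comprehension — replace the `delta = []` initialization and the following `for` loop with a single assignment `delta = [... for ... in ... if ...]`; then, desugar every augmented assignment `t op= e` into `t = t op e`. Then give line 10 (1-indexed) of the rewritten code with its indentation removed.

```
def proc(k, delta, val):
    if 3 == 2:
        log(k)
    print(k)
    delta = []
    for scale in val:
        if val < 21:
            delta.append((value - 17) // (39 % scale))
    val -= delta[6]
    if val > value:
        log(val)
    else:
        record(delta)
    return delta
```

record(delta)

Transformed code:
def proc(k, delta, val):
    if 3 == 2:
        log(k)
    print(k)
    delta = [(value - 17) // (39 % scale) for scale in val if val < 21]
    val = val - delta[6]
    if val > value:
        log(val)
    else:
        record(delta)
    return delta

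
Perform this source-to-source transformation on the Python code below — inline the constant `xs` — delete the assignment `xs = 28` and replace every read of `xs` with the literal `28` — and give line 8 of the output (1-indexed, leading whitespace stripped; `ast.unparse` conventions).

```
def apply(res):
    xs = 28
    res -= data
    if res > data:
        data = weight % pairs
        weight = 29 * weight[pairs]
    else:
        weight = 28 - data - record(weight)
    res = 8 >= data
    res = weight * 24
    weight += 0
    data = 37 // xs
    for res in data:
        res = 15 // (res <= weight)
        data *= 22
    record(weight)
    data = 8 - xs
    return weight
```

res = 8 >= data

Transformed code:
def apply(res):
    res -= data
    if res > data:
        data = weight % pairs
        weight = 29 * weight[pairs]
    else:
        weight = 28 - data - record(weight)
    res = 8 >= data
    res = weight * 24
    weight += 0
    data = 37 // 28
    for res in data:
        res = 15 // (res <= weight)
        data *= 22
    record(weight)
    data = 8 - 28
    return weight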